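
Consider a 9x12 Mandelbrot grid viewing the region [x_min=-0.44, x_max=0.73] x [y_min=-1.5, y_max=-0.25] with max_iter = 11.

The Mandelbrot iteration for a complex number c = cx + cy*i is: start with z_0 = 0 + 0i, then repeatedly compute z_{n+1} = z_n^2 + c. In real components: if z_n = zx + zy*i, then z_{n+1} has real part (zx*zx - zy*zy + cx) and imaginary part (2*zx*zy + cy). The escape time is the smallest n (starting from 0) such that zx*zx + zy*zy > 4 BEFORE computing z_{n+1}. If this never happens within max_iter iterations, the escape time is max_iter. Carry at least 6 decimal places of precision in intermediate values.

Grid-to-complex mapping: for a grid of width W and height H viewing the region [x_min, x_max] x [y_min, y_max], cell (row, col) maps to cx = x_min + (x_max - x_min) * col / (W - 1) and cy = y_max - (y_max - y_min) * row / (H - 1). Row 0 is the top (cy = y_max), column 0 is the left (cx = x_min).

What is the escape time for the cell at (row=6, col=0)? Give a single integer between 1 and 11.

z_0 = 0 + 0i, c = -0.4400 + -0.9318i
Iter 1: z = -0.4400 + -0.9318i, |z|^2 = 1.0619
Iter 2: z = -1.1147 + -0.1118i, |z|^2 = 1.2550
Iter 3: z = 0.7900 + -0.6825i, |z|^2 = 1.0900
Iter 4: z = -0.2817 + -2.0102i, |z|^2 = 4.1205
Escaped at iteration 4

Answer: 4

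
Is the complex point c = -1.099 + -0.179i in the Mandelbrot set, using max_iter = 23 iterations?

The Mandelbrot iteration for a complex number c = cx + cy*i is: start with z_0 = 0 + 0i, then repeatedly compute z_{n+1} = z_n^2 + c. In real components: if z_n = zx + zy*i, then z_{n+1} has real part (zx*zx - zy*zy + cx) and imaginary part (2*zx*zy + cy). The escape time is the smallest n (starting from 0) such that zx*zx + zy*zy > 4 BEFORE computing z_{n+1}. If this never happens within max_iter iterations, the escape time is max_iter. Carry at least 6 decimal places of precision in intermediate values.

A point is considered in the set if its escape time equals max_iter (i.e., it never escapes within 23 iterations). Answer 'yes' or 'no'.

z_0 = 0 + 0i, c = -1.0990 + -0.1790i
Iter 1: z = -1.0990 + -0.1790i, |z|^2 = 1.2398
Iter 2: z = 0.0768 + 0.2144i, |z|^2 = 0.0519
Iter 3: z = -1.1391 + -0.1461i, |z|^2 = 1.3189
Iter 4: z = 0.1772 + 0.1538i, |z|^2 = 0.0551
Iter 5: z = -1.0913 + -0.1245i, |z|^2 = 1.2063
Iter 6: z = 0.0763 + 0.0927i, |z|^2 = 0.0144
Iter 7: z = -1.1018 + -0.1648i, |z|^2 = 1.2411
Iter 8: z = 0.0877 + 0.1842i, |z|^2 = 0.0416
Iter 9: z = -1.1252 + -0.1467i, |z|^2 = 1.2877
Iter 10: z = 0.1457 + 0.1511i, |z|^2 = 0.0441
Iter 11: z = -1.1006 + -0.1350i, |z|^2 = 1.2296
Iter 12: z = 0.0941 + 0.1181i, |z|^2 = 0.0228
Iter 13: z = -1.1041 + -0.1568i, |z|^2 = 1.2436
Iter 14: z = 0.0954 + 0.1672i, |z|^2 = 0.0371
Iter 15: z = -1.1178 + -0.1471i, |z|^2 = 1.2712
Iter 16: z = 0.1289 + 0.1498i, |z|^2 = 0.0391
Iter 17: z = -1.1048 + -0.1404i, |z|^2 = 1.2404
Iter 18: z = 0.1020 + 0.1312i, |z|^2 = 0.0276
Iter 19: z = -1.1058 + -0.1523i, |z|^2 = 1.2460
Iter 20: z = 0.1006 + 0.1577i, |z|^2 = 0.0350
Iter 21: z = -1.1138 + -0.1473i, |z|^2 = 1.2621
Iter 22: z = 0.1198 + 0.1490i, |z|^2 = 0.0365
Did not escape in 23 iterations → in set

Answer: yes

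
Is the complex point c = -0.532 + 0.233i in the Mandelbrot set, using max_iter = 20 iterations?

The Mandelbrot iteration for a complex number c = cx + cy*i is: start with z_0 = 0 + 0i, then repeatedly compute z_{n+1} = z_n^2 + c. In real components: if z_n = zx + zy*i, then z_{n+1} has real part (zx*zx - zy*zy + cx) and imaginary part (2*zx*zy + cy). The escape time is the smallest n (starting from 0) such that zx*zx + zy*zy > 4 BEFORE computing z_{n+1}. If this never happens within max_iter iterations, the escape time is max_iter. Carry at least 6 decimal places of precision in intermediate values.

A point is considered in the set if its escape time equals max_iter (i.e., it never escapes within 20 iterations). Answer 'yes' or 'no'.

z_0 = 0 + 0i, c = -0.5320 + 0.2330i
Iter 1: z = -0.5320 + 0.2330i, |z|^2 = 0.3373
Iter 2: z = -0.3033 + -0.0149i, |z|^2 = 0.0922
Iter 3: z = -0.4403 + 0.2420i, |z|^2 = 0.2524
Iter 4: z = -0.3968 + 0.0199i, |z|^2 = 0.1578
Iter 5: z = -0.3750 + 0.2172i, |z|^2 = 0.1878
Iter 6: z = -0.4386 + 0.0701i, |z|^2 = 0.1973
Iter 7: z = -0.3446 + 0.1715i, |z|^2 = 0.1481
Iter 8: z = -0.4427 + 0.1148i, |z|^2 = 0.2092
Iter 9: z = -0.3492 + 0.1314i, |z|^2 = 0.1392
Iter 10: z = -0.4273 + 0.1413i, |z|^2 = 0.2026
Iter 11: z = -0.3694 + 0.1123i, |z|^2 = 0.1490
Iter 12: z = -0.4082 + 0.1501i, |z|^2 = 0.1891
Iter 13: z = -0.3879 + 0.1105i, |z|^2 = 0.1627
Iter 14: z = -0.3937 + 0.1473i, |z|^2 = 0.1767
Iter 15: z = -0.3987 + 0.1170i, |z|^2 = 0.1726
Iter 16: z = -0.3868 + 0.1397i, |z|^2 = 0.1691
Iter 17: z = -0.4019 + 0.1249i, |z|^2 = 0.1772
Iter 18: z = -0.3861 + 0.1326i, |z|^2 = 0.1666
Iter 19: z = -0.4005 + 0.1306i, |z|^2 = 0.1775
Did not escape in 20 iterations → in set

Answer: yes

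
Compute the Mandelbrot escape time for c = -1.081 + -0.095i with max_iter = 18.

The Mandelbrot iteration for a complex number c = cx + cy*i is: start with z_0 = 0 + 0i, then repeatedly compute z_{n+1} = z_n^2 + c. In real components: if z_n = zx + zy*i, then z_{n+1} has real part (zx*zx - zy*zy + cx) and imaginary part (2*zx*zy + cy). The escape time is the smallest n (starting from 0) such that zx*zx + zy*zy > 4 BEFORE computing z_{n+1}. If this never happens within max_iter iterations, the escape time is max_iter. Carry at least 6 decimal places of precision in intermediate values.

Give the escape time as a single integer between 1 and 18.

Answer: 18

Derivation:
z_0 = 0 + 0i, c = -1.0810 + -0.0950i
Iter 1: z = -1.0810 + -0.0950i, |z|^2 = 1.1776
Iter 2: z = 0.0785 + 0.1104i, |z|^2 = 0.0184
Iter 3: z = -1.0870 + -0.0777i, |z|^2 = 1.1876
Iter 4: z = 0.0946 + 0.0738i, |z|^2 = 0.0144
Iter 5: z = -1.0775 + -0.0810i, |z|^2 = 1.1676
Iter 6: z = 0.0735 + 0.0796i, |z|^2 = 0.0117
Iter 7: z = -1.0819 + -0.0833i, |z|^2 = 1.1775
Iter 8: z = 0.0827 + 0.0853i, |z|^2 = 0.0141
Iter 9: z = -1.0814 + -0.0809i, |z|^2 = 1.1760
Iter 10: z = 0.0820 + 0.0800i, |z|^2 = 0.0131
Iter 11: z = -1.0807 + -0.0819i, |z|^2 = 1.1746
Iter 12: z = 0.0802 + 0.0820i, |z|^2 = 0.0131
Iter 13: z = -1.0813 + -0.0819i, |z|^2 = 1.1759
Iter 14: z = 0.0815 + 0.0820i, |z|^2 = 0.0134
Iter 15: z = -1.0811 + -0.0816i, |z|^2 = 1.1754
Iter 16: z = 0.0811 + 0.0815i, |z|^2 = 0.0132
Iter 17: z = -1.0811 + -0.0818i, |z|^2 = 1.1754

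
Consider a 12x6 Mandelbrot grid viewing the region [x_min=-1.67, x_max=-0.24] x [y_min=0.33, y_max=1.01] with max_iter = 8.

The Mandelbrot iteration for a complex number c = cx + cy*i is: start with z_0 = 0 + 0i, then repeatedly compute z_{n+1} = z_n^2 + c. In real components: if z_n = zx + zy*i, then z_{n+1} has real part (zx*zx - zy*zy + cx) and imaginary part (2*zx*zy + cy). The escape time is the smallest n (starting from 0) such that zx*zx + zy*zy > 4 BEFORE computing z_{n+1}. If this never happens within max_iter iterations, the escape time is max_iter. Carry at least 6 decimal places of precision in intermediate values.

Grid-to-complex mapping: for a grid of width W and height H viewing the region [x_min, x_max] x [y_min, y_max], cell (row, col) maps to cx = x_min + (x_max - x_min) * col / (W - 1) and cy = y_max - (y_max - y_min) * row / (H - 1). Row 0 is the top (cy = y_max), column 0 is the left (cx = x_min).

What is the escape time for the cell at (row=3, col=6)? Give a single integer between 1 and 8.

z_0 = 0 + 0i, c = -0.8900 + 0.6020i
Iter 1: z = -0.8900 + 0.6020i, |z|^2 = 1.1545
Iter 2: z = -0.4603 + -0.4696i, |z|^2 = 0.4324
Iter 3: z = -0.8986 + 1.0343i, |z|^2 = 1.8772
Iter 4: z = -1.1522 + -1.2568i, |z|^2 = 2.9073
Iter 5: z = -1.1419 + 3.4983i, |z|^2 = 13.5423
Escaped at iteration 5

Answer: 5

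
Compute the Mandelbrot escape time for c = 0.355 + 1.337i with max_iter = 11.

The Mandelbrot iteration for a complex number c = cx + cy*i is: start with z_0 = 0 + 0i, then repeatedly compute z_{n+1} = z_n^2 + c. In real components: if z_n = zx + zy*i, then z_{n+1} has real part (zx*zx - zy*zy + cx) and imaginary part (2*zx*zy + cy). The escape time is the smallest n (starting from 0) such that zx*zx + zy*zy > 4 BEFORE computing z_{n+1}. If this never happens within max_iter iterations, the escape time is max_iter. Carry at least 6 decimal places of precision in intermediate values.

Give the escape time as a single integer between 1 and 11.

z_0 = 0 + 0i, c = 0.3550 + 1.3370i
Iter 1: z = 0.3550 + 1.3370i, |z|^2 = 1.9136
Iter 2: z = -1.3065 + 2.2863i, |z|^2 = 6.9341
Escaped at iteration 2

Answer: 2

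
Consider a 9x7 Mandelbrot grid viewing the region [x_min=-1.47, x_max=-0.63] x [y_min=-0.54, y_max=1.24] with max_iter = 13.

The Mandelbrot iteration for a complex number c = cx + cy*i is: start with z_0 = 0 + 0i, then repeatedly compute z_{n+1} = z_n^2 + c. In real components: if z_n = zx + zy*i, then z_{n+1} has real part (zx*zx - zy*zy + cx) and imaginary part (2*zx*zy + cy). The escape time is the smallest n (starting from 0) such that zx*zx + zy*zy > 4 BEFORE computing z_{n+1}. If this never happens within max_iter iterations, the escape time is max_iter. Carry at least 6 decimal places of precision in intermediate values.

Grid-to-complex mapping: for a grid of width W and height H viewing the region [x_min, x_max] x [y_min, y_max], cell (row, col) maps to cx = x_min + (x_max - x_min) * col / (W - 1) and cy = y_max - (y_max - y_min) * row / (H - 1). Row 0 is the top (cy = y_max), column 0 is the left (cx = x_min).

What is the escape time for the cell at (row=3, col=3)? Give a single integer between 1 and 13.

z_0 = 0 + 0i, c = -1.1550 + 0.3500i
Iter 1: z = -1.1550 + 0.3500i, |z|^2 = 1.4565
Iter 2: z = 0.0565 + -0.4585i, |z|^2 = 0.2134
Iter 3: z = -1.3620 + 0.2982i, |z|^2 = 1.9440
Iter 4: z = 0.6112 + -0.4622i, |z|^2 = 0.5872
Iter 5: z = -0.9951 + -0.2150i, |z|^2 = 1.0364
Iter 6: z = -0.2111 + 0.7779i, |z|^2 = 0.6498
Iter 7: z = -1.7156 + 0.0216i, |z|^2 = 2.9439
Iter 8: z = 1.7880 + 0.2760i, |z|^2 = 3.2730
Iter 9: z = 1.9657 + 1.3368i, |z|^2 = 5.6509
Escaped at iteration 9

Answer: 9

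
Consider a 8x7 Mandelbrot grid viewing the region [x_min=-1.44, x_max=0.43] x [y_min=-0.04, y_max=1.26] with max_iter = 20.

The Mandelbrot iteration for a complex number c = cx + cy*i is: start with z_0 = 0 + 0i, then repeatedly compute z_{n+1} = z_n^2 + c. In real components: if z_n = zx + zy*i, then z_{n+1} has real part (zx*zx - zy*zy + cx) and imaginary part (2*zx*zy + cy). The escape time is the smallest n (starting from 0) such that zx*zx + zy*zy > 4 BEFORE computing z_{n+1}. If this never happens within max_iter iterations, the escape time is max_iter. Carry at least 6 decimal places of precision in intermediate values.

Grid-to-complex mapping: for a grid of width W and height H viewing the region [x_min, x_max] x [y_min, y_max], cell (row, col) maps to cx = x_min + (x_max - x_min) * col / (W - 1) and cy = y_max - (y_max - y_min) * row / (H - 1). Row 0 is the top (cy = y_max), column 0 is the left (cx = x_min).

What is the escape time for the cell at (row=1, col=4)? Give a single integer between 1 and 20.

Answer: 4

Derivation:
z_0 = 0 + 0i, c = -0.3714 + 1.0433i
Iter 1: z = -0.3714 + 1.0433i, |z|^2 = 1.2265
Iter 2: z = -1.3220 + 0.2683i, |z|^2 = 1.8197
Iter 3: z = 1.3043 + 0.3340i, |z|^2 = 1.8128
Iter 4: z = 1.2183 + 1.9146i, |z|^2 = 5.1497
Escaped at iteration 4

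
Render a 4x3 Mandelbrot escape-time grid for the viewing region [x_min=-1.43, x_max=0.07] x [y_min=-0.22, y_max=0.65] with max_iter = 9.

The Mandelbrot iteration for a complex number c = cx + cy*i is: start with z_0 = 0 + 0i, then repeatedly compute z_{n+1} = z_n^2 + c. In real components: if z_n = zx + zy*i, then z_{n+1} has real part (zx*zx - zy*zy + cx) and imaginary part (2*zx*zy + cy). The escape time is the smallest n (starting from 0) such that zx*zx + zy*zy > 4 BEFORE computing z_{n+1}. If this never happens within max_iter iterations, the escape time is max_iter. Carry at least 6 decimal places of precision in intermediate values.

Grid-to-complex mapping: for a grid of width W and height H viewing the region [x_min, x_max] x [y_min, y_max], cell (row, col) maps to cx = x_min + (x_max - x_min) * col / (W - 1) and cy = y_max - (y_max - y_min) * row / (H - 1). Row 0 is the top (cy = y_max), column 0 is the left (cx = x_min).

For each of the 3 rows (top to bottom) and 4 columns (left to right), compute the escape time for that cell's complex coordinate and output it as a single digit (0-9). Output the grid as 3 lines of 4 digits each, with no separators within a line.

Answer: 3499
5999
5999

Derivation:
(row=0, col=0): c = -1.4300 + 0.6500i → escape time 3
(row=0, col=1): c = -0.9300 + 0.6500i → escape time 4
(row=0, col=2): c = -0.4300 + 0.6500i → escape time 9
(row=0, col=3): c = 0.0700 + 0.6500i → escape time 9
(row=1, col=0): c = -1.4300 + 0.2150i → escape time 5
(row=1, col=1): c = -0.9300 + 0.2150i → escape time 9
(row=1, col=2): c = -0.4300 + 0.2150i → escape time 9
(row=1, col=3): c = 0.0700 + 0.2150i → escape time 9
(row=2, col=0): c = -1.4300 + -0.2200i → escape time 5
(row=2, col=1): c = -0.9300 + -0.2200i → escape time 9
(row=2, col=2): c = -0.4300 + -0.2200i → escape time 9
(row=2, col=3): c = 0.0700 + -0.2200i → escape time 9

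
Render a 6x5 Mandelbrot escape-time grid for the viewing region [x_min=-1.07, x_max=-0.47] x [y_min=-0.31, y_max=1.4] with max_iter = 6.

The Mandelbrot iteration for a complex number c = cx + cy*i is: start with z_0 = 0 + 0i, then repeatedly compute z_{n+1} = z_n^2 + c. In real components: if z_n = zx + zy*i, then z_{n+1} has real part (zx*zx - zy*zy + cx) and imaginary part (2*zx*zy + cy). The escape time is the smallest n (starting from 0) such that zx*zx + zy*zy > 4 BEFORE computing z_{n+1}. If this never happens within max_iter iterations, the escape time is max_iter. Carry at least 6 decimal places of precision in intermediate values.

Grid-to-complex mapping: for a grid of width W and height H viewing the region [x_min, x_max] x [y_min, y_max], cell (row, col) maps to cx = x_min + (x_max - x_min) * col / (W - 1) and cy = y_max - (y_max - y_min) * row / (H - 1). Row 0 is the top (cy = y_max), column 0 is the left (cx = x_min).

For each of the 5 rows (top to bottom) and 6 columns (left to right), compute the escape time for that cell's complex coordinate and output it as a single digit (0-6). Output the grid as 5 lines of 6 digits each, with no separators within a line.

(row=0, col=0): c = -1.0700 + 1.4000i → escape time 2
(row=0, col=1): c = -0.9500 + 1.4000i → escape time 2
(row=0, col=2): c = -0.8300 + 1.4000i → escape time 2
(row=0, col=3): c = -0.7100 + 1.4000i → escape time 2
(row=0, col=4): c = -0.5900 + 1.4000i → escape time 2
(row=0, col=5): c = -0.4700 + 1.4000i → escape time 2
(row=1, col=0): c = -1.0700 + 0.9725i → escape time 3
(row=1, col=1): c = -0.9500 + 0.9725i → escape time 3
(row=1, col=2): c = -0.8300 + 0.9725i → escape time 3
(row=1, col=3): c = -0.7100 + 0.9725i → escape time 4
(row=1, col=4): c = -0.5900 + 0.9725i → escape time 4
(row=1, col=5): c = -0.4700 + 0.9725i → escape time 4
(row=2, col=0): c = -1.0700 + 0.5450i → escape time 5
(row=2, col=1): c = -0.9500 + 0.5450i → escape time 5
(row=2, col=2): c = -0.8300 + 0.5450i → escape time 5
(row=2, col=3): c = -0.7100 + 0.5450i → escape time 6
(row=2, col=4): c = -0.5900 + 0.5450i → escape time 6
(row=2, col=5): c = -0.4700 + 0.5450i → escape time 6
(row=3, col=0): c = -1.0700 + 0.1175i → escape time 6
(row=3, col=1): c = -0.9500 + 0.1175i → escape time 6
(row=3, col=2): c = -0.8300 + 0.1175i → escape time 6
(row=3, col=3): c = -0.7100 + 0.1175i → escape time 6
(row=3, col=4): c = -0.5900 + 0.1175i → escape time 6
(row=3, col=5): c = -0.4700 + 0.1175i → escape time 6
(row=4, col=0): c = -1.0700 + -0.3100i → escape time 6
(row=4, col=1): c = -0.9500 + -0.3100i → escape time 6
(row=4, col=2): c = -0.8300 + -0.3100i → escape time 6
(row=4, col=3): c = -0.7100 + -0.3100i → escape time 6
(row=4, col=4): c = -0.5900 + -0.3100i → escape time 6
(row=4, col=5): c = -0.4700 + -0.3100i → escape time 6

Answer: 222222
333444
555666
666666
666666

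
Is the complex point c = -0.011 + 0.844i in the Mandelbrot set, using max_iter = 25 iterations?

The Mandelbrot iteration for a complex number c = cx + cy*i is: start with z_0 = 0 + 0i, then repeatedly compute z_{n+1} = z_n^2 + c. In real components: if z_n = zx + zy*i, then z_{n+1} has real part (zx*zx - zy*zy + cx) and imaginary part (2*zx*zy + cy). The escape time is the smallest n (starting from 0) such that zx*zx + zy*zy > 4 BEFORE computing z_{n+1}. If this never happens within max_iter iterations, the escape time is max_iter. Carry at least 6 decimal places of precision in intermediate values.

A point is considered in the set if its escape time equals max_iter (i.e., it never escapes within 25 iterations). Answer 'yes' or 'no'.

z_0 = 0 + 0i, c = -0.0110 + 0.8440i
Iter 1: z = -0.0110 + 0.8440i, |z|^2 = 0.7125
Iter 2: z = -0.7232 + 0.8254i, |z|^2 = 1.2044
Iter 3: z = -0.1693 + -0.3499i, |z|^2 = 0.1511
Iter 4: z = -0.1048 + 0.9625i, |z|^2 = 0.9374
Iter 5: z = -0.9264 + 0.6423i, |z|^2 = 1.2707
Iter 6: z = 0.4347 + -0.3460i, |z|^2 = 0.3087
Iter 7: z = 0.0582 + 0.5432i, |z|^2 = 0.2984
Iter 8: z = -0.3027 + 0.9072i, |z|^2 = 0.9147
Iter 9: z = -0.7425 + 0.2948i, |z|^2 = 0.6382
Iter 10: z = 0.4534 + 0.4062i, |z|^2 = 0.3705
Iter 11: z = 0.0296 + 1.2123i, |z|^2 = 1.4706
Iter 12: z = -1.4798 + 0.9157i, |z|^2 = 3.0283
Iter 13: z = 1.3404 + -1.8660i, |z|^2 = 5.2787
Escaped at iteration 13

Answer: no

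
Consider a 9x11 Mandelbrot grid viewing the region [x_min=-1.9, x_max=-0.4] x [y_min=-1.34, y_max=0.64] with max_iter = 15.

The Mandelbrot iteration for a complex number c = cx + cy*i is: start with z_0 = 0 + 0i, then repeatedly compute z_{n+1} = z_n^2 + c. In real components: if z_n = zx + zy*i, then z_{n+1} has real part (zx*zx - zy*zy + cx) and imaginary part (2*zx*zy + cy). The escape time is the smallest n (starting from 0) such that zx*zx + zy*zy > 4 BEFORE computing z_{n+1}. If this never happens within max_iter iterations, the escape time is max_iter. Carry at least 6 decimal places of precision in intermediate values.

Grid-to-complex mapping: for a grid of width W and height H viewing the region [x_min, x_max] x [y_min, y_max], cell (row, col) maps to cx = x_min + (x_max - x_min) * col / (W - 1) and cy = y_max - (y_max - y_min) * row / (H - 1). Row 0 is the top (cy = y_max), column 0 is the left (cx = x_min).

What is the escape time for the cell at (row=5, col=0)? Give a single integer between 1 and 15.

z_0 = 0 + 0i, c = -1.9000 + -0.3500i
Iter 1: z = -1.9000 + -0.3500i, |z|^2 = 3.7325
Iter 2: z = 1.5875 + 0.9800i, |z|^2 = 3.4806
Iter 3: z = -0.3402 + 2.7615i, |z|^2 = 7.7416
Escaped at iteration 3

Answer: 3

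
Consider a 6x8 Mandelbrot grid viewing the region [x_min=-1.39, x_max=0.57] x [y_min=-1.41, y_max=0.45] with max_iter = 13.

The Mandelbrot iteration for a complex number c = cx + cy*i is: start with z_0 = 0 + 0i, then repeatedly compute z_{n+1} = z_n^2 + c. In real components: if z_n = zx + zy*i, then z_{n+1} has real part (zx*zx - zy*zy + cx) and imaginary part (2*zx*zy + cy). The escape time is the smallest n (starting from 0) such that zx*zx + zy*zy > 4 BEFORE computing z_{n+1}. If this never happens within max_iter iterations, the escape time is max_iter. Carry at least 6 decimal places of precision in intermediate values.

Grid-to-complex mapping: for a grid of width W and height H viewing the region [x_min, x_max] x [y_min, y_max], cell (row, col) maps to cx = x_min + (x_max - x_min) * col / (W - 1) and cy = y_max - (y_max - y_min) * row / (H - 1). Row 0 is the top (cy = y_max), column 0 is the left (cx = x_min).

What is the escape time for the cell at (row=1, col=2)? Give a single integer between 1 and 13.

Answer: 13

Derivation:
z_0 = 0 + 0i, c = -0.6060 + 0.1843i
Iter 1: z = -0.6060 + 0.1843i, |z|^2 = 0.4012
Iter 2: z = -0.2727 + -0.0391i, |z|^2 = 0.0759
Iter 3: z = -0.5331 + 0.2056i, |z|^2 = 0.3265
Iter 4: z = -0.3640 + -0.0349i, |z|^2 = 0.1337
Iter 5: z = -0.4747 + 0.2097i, |z|^2 = 0.2693
Iter 6: z = -0.4246 + -0.0148i, |z|^2 = 0.1805
Iter 7: z = -0.4259 + 0.1969i, |z|^2 = 0.2202
Iter 8: z = -0.4634 + 0.0166i, |z|^2 = 0.2150
Iter 9: z = -0.3916 + 0.1689i, |z|^2 = 0.1819
Iter 10: z = -0.4812 + 0.0520i, |z|^2 = 0.2343
Iter 11: z = -0.3771 + 0.1342i, |z|^2 = 0.1603
Iter 12: z = -0.4818 + 0.0830i, |z|^2 = 0.2390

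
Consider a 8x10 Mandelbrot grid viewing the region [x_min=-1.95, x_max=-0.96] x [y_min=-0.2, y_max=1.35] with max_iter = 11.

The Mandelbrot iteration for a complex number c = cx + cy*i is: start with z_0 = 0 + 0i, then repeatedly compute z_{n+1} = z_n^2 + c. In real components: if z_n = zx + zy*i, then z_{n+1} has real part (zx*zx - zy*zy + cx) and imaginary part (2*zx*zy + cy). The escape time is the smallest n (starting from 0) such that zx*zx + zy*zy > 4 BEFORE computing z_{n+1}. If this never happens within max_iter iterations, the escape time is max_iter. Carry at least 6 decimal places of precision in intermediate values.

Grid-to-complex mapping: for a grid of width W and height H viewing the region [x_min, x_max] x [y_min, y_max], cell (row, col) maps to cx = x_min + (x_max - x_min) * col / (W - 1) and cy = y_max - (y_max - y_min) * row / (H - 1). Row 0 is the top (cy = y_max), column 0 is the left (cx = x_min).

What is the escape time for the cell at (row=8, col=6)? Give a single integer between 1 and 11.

z_0 = 0 + 0i, c = -1.1014 + -0.0278i
Iter 1: z = -1.1014 + -0.0278i, |z|^2 = 1.2139
Iter 2: z = 0.1109 + 0.0334i, |z|^2 = 0.0134
Iter 3: z = -1.0902 + -0.0204i, |z|^2 = 1.1890
Iter 4: z = 0.0868 + 0.0166i, |z|^2 = 0.0078
Iter 5: z = -1.0942 + -0.0249i, |z|^2 = 1.1978
Iter 6: z = 0.0952 + 0.0267i, |z|^2 = 0.0098
Iter 7: z = -1.0931 + -0.0227i, |z|^2 = 1.1953
Iter 8: z = 0.0929 + 0.0218i, |z|^2 = 0.0091
Iter 9: z = -1.0933 + -0.0237i, |z|^2 = 1.1958
Iter 10: z = 0.0933 + 0.0241i, |z|^2 = 0.0093

Answer: 11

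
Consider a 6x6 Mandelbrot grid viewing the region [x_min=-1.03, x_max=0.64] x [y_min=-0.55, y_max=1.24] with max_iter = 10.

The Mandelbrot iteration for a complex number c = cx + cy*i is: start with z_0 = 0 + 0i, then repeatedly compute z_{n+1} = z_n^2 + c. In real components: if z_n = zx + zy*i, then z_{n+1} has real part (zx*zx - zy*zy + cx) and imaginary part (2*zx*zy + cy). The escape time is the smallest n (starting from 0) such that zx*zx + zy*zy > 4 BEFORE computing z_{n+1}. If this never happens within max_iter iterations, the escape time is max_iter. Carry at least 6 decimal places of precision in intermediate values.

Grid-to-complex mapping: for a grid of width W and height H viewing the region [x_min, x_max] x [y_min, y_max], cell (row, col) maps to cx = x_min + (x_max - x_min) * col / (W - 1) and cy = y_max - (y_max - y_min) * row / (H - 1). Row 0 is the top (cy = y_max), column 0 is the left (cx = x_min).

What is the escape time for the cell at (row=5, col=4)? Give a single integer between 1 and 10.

z_0 = 0 + 0i, c = 0.3060 + -0.5500i
Iter 1: z = 0.3060 + -0.5500i, |z|^2 = 0.3961
Iter 2: z = 0.0971 + -0.8866i, |z|^2 = 0.7955
Iter 3: z = -0.4706 + -0.7222i, |z|^2 = 0.7431
Iter 4: z = 0.0059 + 0.1298i, |z|^2 = 0.0169
Iter 5: z = 0.2892 + -0.5485i, |z|^2 = 0.3845
Iter 6: z = 0.0888 + -0.8672i, |z|^2 = 0.7600
Iter 7: z = -0.4382 + -0.7040i, |z|^2 = 0.6876
Iter 8: z = 0.0024 + 0.0670i, |z|^2 = 0.0045
Iter 9: z = 0.3015 + -0.5497i, |z|^2 = 0.3931

Answer: 10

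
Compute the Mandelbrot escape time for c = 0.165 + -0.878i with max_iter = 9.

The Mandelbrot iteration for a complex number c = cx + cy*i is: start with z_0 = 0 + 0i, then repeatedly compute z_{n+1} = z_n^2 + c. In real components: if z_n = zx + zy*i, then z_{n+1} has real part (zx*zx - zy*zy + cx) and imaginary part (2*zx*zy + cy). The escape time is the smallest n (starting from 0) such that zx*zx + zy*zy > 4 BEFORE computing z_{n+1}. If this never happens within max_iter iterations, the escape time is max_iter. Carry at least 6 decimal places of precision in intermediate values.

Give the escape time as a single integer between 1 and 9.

z_0 = 0 + 0i, c = 0.1650 + -0.8780i
Iter 1: z = 0.1650 + -0.8780i, |z|^2 = 0.7981
Iter 2: z = -0.5787 + -1.1677i, |z|^2 = 1.6985
Iter 3: z = -0.8638 + 0.4734i, |z|^2 = 0.9703
Iter 4: z = 0.6869 + -1.6959i, |z|^2 = 3.3480
Iter 5: z = -2.2392 + -3.2080i, |z|^2 = 15.3051
Escaped at iteration 5

Answer: 5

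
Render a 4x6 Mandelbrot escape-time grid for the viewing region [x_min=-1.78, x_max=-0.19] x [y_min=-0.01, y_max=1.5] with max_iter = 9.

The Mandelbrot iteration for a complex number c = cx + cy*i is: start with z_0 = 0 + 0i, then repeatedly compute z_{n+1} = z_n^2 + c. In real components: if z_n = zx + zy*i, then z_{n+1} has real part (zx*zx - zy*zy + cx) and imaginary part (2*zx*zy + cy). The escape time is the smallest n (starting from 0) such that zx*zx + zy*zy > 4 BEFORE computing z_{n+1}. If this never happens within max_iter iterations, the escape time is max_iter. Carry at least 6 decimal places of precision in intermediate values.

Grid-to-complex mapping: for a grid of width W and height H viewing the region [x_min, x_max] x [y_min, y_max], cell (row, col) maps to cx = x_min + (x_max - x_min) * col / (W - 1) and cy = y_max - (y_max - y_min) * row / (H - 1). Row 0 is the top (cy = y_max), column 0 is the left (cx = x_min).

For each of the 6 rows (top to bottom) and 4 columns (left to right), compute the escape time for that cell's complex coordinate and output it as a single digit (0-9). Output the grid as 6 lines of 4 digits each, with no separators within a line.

(row=0, col=0): c = -1.7800 + 1.5000i → escape time 1
(row=0, col=1): c = -1.2500 + 1.5000i → escape time 2
(row=0, col=2): c = -0.7200 + 1.5000i → escape time 2
(row=0, col=3): c = -0.1900 + 1.5000i → escape time 2
(row=1, col=0): c = -1.7800 + 1.1980i → escape time 1
(row=1, col=1): c = -1.2500 + 1.1980i → escape time 2
(row=1, col=2): c = -0.7200 + 1.1980i → escape time 3
(row=1, col=3): c = -0.1900 + 1.1980i → escape time 3
(row=2, col=0): c = -1.7800 + 0.8960i → escape time 2
(row=2, col=1): c = -1.2500 + 0.8960i → escape time 3
(row=2, col=2): c = -0.7200 + 0.8960i → escape time 4
(row=2, col=3): c = -0.1900 + 0.8960i → escape time 9
(row=3, col=0): c = -1.7800 + 0.5940i → escape time 3
(row=3, col=1): c = -1.2500 + 0.5940i → escape time 3
(row=3, col=2): c = -0.7200 + 0.5940i → escape time 6
(row=3, col=3): c = -0.1900 + 0.5940i → escape time 9
(row=4, col=0): c = -1.7800 + 0.2920i → escape time 4
(row=4, col=1): c = -1.2500 + 0.2920i → escape time 9
(row=4, col=2): c = -0.7200 + 0.2920i → escape time 9
(row=4, col=3): c = -0.1900 + 0.2920i → escape time 9
(row=5, col=0): c = -1.7800 + -0.0100i → escape time 9
(row=5, col=1): c = -1.2500 + -0.0100i → escape time 9
(row=5, col=2): c = -0.7200 + -0.0100i → escape time 9
(row=5, col=3): c = -0.1900 + -0.0100i → escape time 9

Answer: 1222
1233
2349
3369
4999
9999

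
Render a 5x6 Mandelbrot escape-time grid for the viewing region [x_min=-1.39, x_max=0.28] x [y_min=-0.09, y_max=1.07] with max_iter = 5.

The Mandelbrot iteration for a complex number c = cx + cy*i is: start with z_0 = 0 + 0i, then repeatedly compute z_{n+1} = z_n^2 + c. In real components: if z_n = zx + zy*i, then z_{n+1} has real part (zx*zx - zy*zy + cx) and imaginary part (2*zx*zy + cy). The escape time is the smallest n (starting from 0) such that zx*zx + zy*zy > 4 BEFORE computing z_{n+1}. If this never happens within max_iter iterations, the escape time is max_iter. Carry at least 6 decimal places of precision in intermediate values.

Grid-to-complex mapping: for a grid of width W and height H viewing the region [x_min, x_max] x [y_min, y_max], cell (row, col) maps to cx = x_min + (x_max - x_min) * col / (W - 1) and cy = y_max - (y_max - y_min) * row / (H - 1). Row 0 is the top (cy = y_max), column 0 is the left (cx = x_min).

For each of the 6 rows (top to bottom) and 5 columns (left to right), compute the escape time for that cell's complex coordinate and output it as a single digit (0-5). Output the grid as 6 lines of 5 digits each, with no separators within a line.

Answer: 33453
33454
35555
55555
55555
55555

Derivation:
(row=0, col=0): c = -1.3900 + 1.0700i → escape time 3
(row=0, col=1): c = -0.9725 + 1.0700i → escape time 3
(row=0, col=2): c = -0.5550 + 1.0700i → escape time 4
(row=0, col=3): c = -0.1375 + 1.0700i → escape time 5
(row=0, col=4): c = 0.2800 + 1.0700i → escape time 3
(row=1, col=0): c = -1.3900 + 0.8380i → escape time 3
(row=1, col=1): c = -0.9725 + 0.8380i → escape time 3
(row=1, col=2): c = -0.5550 + 0.8380i → escape time 4
(row=1, col=3): c = -0.1375 + 0.8380i → escape time 5
(row=1, col=4): c = 0.2800 + 0.8380i → escape time 4
(row=2, col=0): c = -1.3900 + 0.6060i → escape time 3
(row=2, col=1): c = -0.9725 + 0.6060i → escape time 5
(row=2, col=2): c = -0.5550 + 0.6060i → escape time 5
(row=2, col=3): c = -0.1375 + 0.6060i → escape time 5
(row=2, col=4): c = 0.2800 + 0.6060i → escape time 5
(row=3, col=0): c = -1.3900 + 0.3740i → escape time 5
(row=3, col=1): c = -0.9725 + 0.3740i → escape time 5
(row=3, col=2): c = -0.5550 + 0.3740i → escape time 5
(row=3, col=3): c = -0.1375 + 0.3740i → escape time 5
(row=3, col=4): c = 0.2800 + 0.3740i → escape time 5
(row=4, col=0): c = -1.3900 + 0.1420i → escape time 5
(row=4, col=1): c = -0.9725 + 0.1420i → escape time 5
(row=4, col=2): c = -0.5550 + 0.1420i → escape time 5
(row=4, col=3): c = -0.1375 + 0.1420i → escape time 5
(row=4, col=4): c = 0.2800 + 0.1420i → escape time 5
(row=5, col=0): c = -1.3900 + -0.0900i → escape time 5
(row=5, col=1): c = -0.9725 + -0.0900i → escape time 5
(row=5, col=2): c = -0.5550 + -0.0900i → escape time 5
(row=5, col=3): c = -0.1375 + -0.0900i → escape time 5
(row=5, col=4): c = 0.2800 + -0.0900i → escape time 5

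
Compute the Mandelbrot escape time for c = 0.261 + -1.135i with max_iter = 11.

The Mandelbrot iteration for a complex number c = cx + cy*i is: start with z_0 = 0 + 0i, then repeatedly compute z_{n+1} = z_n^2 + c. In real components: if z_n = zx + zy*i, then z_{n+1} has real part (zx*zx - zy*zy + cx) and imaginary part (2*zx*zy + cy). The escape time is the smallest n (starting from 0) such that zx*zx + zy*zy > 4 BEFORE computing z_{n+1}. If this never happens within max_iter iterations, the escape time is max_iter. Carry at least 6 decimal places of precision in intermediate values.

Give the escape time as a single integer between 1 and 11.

z_0 = 0 + 0i, c = 0.2610 + -1.1350i
Iter 1: z = 0.2610 + -1.1350i, |z|^2 = 1.3563
Iter 2: z = -0.9591 + -1.7275i, |z|^2 = 3.9040
Iter 3: z = -1.8033 + 2.1786i, |z|^2 = 7.9983
Escaped at iteration 3

Answer: 3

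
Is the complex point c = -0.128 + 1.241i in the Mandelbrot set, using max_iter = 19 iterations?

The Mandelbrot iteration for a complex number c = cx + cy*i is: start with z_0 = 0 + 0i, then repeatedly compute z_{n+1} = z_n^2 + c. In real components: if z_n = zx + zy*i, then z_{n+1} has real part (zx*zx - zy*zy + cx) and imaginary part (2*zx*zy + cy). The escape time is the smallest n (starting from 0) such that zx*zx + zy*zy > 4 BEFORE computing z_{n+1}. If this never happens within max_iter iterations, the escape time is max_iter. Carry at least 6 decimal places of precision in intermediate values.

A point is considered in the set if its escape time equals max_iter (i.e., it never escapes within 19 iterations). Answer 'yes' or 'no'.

z_0 = 0 + 0i, c = -0.1280 + 1.2410i
Iter 1: z = -0.1280 + 1.2410i, |z|^2 = 1.5565
Iter 2: z = -1.6517 + 0.9233i, |z|^2 = 3.5806
Iter 3: z = 1.7476 + -1.8090i, |z|^2 = 6.3268
Escaped at iteration 3

Answer: no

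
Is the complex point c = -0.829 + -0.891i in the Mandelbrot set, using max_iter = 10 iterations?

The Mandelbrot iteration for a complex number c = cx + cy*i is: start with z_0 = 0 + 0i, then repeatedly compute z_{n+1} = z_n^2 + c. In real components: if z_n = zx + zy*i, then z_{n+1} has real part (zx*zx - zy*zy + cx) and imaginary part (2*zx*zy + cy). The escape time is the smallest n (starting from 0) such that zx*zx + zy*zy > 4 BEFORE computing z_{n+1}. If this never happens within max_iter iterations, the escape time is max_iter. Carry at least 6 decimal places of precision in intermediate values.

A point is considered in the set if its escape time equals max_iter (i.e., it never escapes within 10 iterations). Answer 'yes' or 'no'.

Answer: no

Derivation:
z_0 = 0 + 0i, c = -0.8290 + -0.8910i
Iter 1: z = -0.8290 + -0.8910i, |z|^2 = 1.4811
Iter 2: z = -0.9356 + 0.5863i, |z|^2 = 1.2191
Iter 3: z = -0.2973 + -1.9881i, |z|^2 = 4.0409
Escaped at iteration 3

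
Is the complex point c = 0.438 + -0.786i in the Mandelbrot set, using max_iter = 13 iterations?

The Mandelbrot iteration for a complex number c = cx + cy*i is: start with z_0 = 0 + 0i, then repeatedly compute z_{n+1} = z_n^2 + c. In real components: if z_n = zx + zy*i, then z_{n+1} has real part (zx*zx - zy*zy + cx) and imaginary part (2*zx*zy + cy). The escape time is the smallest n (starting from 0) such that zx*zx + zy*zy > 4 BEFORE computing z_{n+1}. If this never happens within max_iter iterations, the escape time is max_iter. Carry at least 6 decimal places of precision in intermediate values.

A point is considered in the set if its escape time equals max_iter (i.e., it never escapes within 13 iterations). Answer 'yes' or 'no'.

Answer: no

Derivation:
z_0 = 0 + 0i, c = 0.4380 + -0.7860i
Iter 1: z = 0.4380 + -0.7860i, |z|^2 = 0.8096
Iter 2: z = 0.0120 + -1.4745i, |z|^2 = 2.1744
Iter 3: z = -1.7361 + -0.8215i, |z|^2 = 3.6890
Iter 4: z = 2.7772 + 2.0665i, |z|^2 = 11.9832
Escaped at iteration 4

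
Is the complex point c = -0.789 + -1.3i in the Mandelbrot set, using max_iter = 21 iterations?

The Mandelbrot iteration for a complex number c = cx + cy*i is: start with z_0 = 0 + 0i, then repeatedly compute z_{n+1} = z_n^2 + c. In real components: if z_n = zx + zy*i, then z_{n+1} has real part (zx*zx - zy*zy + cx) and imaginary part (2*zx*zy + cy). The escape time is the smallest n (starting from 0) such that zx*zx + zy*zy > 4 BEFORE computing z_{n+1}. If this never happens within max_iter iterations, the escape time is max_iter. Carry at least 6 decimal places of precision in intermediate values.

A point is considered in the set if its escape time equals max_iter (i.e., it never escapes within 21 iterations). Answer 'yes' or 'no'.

Answer: no

Derivation:
z_0 = 0 + 0i, c = -0.7890 + -1.3000i
Iter 1: z = -0.7890 + -1.3000i, |z|^2 = 2.3125
Iter 2: z = -1.8565 + 0.7514i, |z|^2 = 4.0111
Escaped at iteration 2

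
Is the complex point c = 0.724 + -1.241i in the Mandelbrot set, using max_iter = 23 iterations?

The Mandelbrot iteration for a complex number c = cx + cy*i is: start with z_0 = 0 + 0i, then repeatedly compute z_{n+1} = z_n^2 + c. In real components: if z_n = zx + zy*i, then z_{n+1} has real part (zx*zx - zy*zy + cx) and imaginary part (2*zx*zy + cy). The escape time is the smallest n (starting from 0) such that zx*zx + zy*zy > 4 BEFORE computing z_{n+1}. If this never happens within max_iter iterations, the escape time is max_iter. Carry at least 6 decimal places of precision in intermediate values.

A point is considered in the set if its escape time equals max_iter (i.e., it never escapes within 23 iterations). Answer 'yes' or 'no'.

z_0 = 0 + 0i, c = 0.7240 + -1.2410i
Iter 1: z = 0.7240 + -1.2410i, |z|^2 = 2.0643
Iter 2: z = -0.2919 + -3.0380i, |z|^2 = 9.3145
Escaped at iteration 2

Answer: no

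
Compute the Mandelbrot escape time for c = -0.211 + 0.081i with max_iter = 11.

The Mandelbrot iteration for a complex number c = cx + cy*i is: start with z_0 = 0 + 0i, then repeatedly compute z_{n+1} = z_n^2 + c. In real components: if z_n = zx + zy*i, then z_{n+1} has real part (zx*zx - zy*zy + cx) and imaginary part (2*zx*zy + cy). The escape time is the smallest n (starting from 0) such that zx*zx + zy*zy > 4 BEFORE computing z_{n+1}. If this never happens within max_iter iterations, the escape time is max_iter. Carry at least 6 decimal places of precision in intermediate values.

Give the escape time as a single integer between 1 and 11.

Answer: 11

Derivation:
z_0 = 0 + 0i, c = -0.2110 + 0.0810i
Iter 1: z = -0.2110 + 0.0810i, |z|^2 = 0.0511
Iter 2: z = -0.1730 + 0.0468i, |z|^2 = 0.0321
Iter 3: z = -0.1832 + 0.0648i, |z|^2 = 0.0378
Iter 4: z = -0.1816 + 0.0573i, |z|^2 = 0.0363
Iter 5: z = -0.1813 + 0.0602i, |z|^2 = 0.0365
Iter 6: z = -0.1818 + 0.0592i, |z|^2 = 0.0365
Iter 7: z = -0.1815 + 0.0595i, |z|^2 = 0.0365
Iter 8: z = -0.1816 + 0.0594i, |z|^2 = 0.0365
Iter 9: z = -0.1815 + 0.0594i, |z|^2 = 0.0365
Iter 10: z = -0.1816 + 0.0594i, |z|^2 = 0.0365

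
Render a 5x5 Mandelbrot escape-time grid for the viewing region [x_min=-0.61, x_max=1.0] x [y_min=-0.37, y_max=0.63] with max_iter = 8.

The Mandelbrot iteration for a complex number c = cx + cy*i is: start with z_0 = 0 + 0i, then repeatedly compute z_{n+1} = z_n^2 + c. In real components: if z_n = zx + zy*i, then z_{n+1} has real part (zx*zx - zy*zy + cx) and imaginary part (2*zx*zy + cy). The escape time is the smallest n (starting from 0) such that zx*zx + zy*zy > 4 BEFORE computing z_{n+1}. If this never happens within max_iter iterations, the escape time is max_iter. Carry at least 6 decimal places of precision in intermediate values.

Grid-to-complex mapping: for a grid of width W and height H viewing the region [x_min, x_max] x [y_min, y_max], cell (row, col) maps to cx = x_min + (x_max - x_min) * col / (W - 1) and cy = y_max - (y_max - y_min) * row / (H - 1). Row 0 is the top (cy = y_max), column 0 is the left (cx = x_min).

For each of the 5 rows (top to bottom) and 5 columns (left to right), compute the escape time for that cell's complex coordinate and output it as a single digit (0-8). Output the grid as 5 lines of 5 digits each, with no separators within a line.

Answer: 88832
88842
88842
88842
88842

Derivation:
(row=0, col=0): c = -0.6100 + 0.6300i → escape time 8
(row=0, col=1): c = -0.2075 + 0.6300i → escape time 8
(row=0, col=2): c = 0.1950 + 0.6300i → escape time 8
(row=0, col=3): c = 0.5975 + 0.6300i → escape time 3
(row=0, col=4): c = 1.0000 + 0.6300i → escape time 2
(row=1, col=0): c = -0.6100 + 0.3800i → escape time 8
(row=1, col=1): c = -0.2075 + 0.3800i → escape time 8
(row=1, col=2): c = 0.1950 + 0.3800i → escape time 8
(row=1, col=3): c = 0.5975 + 0.3800i → escape time 4
(row=1, col=4): c = 1.0000 + 0.3800i → escape time 2
(row=2, col=0): c = -0.6100 + 0.1300i → escape time 8
(row=2, col=1): c = -0.2075 + 0.1300i → escape time 8
(row=2, col=2): c = 0.1950 + 0.1300i → escape time 8
(row=2, col=3): c = 0.5975 + 0.1300i → escape time 4
(row=2, col=4): c = 1.0000 + 0.1300i → escape time 2
(row=3, col=0): c = -0.6100 + -0.1200i → escape time 8
(row=3, col=1): c = -0.2075 + -0.1200i → escape time 8
(row=3, col=2): c = 0.1950 + -0.1200i → escape time 8
(row=3, col=3): c = 0.5975 + -0.1200i → escape time 4
(row=3, col=4): c = 1.0000 + -0.1200i → escape time 2
(row=4, col=0): c = -0.6100 + -0.3700i → escape time 8
(row=4, col=1): c = -0.2075 + -0.3700i → escape time 8
(row=4, col=2): c = 0.1950 + -0.3700i → escape time 8
(row=4, col=3): c = 0.5975 + -0.3700i → escape time 4
(row=4, col=4): c = 1.0000 + -0.3700i → escape time 2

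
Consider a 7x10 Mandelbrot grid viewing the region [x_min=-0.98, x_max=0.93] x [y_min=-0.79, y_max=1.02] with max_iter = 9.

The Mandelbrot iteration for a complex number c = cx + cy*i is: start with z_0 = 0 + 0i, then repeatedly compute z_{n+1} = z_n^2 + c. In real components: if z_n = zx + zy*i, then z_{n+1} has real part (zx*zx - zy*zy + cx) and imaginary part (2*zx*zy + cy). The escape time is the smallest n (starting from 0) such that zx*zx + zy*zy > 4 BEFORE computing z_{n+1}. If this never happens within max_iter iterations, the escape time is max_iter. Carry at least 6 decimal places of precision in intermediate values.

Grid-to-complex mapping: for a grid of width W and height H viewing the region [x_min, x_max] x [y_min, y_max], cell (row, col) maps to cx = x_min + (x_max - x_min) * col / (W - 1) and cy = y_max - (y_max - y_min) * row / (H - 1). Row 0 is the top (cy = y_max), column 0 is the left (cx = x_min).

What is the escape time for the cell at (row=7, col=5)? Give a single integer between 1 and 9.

z_0 = 0 + 0i, c = 0.6117 + -0.3878i
Iter 1: z = 0.6117 + -0.3878i, |z|^2 = 0.5245
Iter 2: z = 0.8354 + -0.8622i, |z|^2 = 1.4413
Iter 3: z = 0.5663 + -1.8283i, |z|^2 = 3.6635
Iter 4: z = -2.4104 + -2.4585i, |z|^2 = 11.8545
Escaped at iteration 4

Answer: 4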